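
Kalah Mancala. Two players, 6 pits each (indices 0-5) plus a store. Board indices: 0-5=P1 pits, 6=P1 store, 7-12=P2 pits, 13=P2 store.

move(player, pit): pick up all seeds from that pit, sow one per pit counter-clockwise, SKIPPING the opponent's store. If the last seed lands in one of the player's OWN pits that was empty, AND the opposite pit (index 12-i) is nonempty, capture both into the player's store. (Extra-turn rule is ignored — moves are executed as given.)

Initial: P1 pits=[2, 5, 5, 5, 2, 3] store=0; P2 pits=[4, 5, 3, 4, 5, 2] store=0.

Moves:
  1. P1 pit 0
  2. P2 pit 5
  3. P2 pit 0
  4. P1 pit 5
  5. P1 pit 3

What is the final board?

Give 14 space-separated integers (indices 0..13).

Answer: 1 6 6 0 3 1 2 2 8 4 5 6 0 1

Derivation:
Move 1: P1 pit0 -> P1=[0,6,6,5,2,3](0) P2=[4,5,3,4,5,2](0)
Move 2: P2 pit5 -> P1=[1,6,6,5,2,3](0) P2=[4,5,3,4,5,0](1)
Move 3: P2 pit0 -> P1=[1,6,6,5,2,3](0) P2=[0,6,4,5,6,0](1)
Move 4: P1 pit5 -> P1=[1,6,6,5,2,0](1) P2=[1,7,4,5,6,0](1)
Move 5: P1 pit3 -> P1=[1,6,6,0,3,1](2) P2=[2,8,4,5,6,0](1)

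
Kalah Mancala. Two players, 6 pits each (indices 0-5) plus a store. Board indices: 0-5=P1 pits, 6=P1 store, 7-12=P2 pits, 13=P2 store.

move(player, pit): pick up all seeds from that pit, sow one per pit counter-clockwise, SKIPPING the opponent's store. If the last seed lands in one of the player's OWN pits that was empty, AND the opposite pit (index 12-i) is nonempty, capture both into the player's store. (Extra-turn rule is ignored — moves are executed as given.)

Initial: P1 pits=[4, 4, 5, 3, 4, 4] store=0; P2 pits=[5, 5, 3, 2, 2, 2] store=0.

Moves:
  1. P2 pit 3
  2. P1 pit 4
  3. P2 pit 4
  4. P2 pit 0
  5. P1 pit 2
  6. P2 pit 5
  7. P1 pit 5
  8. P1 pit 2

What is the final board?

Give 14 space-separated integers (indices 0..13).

Answer: 6 5 0 6 1 0 3 2 8 5 2 2 0 3

Derivation:
Move 1: P2 pit3 -> P1=[4,4,5,3,4,4](0) P2=[5,5,3,0,3,3](0)
Move 2: P1 pit4 -> P1=[4,4,5,3,0,5](1) P2=[6,6,3,0,3,3](0)
Move 3: P2 pit4 -> P1=[5,4,5,3,0,5](1) P2=[6,6,3,0,0,4](1)
Move 4: P2 pit0 -> P1=[5,4,5,3,0,5](1) P2=[0,7,4,1,1,5](2)
Move 5: P1 pit2 -> P1=[5,4,0,4,1,6](2) P2=[1,7,4,1,1,5](2)
Move 6: P2 pit5 -> P1=[6,5,1,5,1,6](2) P2=[1,7,4,1,1,0](3)
Move 7: P1 pit5 -> P1=[6,5,1,5,1,0](3) P2=[2,8,5,2,2,0](3)
Move 8: P1 pit2 -> P1=[6,5,0,6,1,0](3) P2=[2,8,5,2,2,0](3)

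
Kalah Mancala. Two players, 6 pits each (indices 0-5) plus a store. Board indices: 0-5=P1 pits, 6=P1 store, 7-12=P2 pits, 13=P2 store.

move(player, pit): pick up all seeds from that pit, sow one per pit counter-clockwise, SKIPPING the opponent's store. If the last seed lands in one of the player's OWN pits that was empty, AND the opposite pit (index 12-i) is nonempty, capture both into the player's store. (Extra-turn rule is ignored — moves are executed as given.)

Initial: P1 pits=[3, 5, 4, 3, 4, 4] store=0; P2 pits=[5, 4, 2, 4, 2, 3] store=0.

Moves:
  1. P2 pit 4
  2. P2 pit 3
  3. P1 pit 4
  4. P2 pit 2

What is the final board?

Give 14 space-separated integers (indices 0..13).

Move 1: P2 pit4 -> P1=[3,5,4,3,4,4](0) P2=[5,4,2,4,0,4](1)
Move 2: P2 pit3 -> P1=[4,5,4,3,4,4](0) P2=[5,4,2,0,1,5](2)
Move 3: P1 pit4 -> P1=[4,5,4,3,0,5](1) P2=[6,5,2,0,1,5](2)
Move 4: P2 pit2 -> P1=[4,5,4,3,0,5](1) P2=[6,5,0,1,2,5](2)

Answer: 4 5 4 3 0 5 1 6 5 0 1 2 5 2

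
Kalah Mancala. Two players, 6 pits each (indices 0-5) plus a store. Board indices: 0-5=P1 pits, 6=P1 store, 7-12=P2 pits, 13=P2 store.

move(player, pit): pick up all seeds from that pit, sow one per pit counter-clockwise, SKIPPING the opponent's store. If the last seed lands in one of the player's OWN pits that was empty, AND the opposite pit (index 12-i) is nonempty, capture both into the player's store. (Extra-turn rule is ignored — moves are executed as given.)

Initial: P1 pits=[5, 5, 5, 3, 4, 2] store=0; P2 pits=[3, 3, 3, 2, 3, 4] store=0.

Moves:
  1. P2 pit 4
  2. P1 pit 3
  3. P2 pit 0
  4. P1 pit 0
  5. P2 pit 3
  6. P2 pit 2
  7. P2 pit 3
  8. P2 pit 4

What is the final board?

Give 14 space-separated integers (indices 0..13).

Answer: 1 6 6 1 6 4 2 0 4 0 0 0 8 4

Derivation:
Move 1: P2 pit4 -> P1=[6,5,5,3,4,2](0) P2=[3,3,3,2,0,5](1)
Move 2: P1 pit3 -> P1=[6,5,5,0,5,3](1) P2=[3,3,3,2,0,5](1)
Move 3: P2 pit0 -> P1=[6,5,5,0,5,3](1) P2=[0,4,4,3,0,5](1)
Move 4: P1 pit0 -> P1=[0,6,6,1,6,4](2) P2=[0,4,4,3,0,5](1)
Move 5: P2 pit3 -> P1=[0,6,6,1,6,4](2) P2=[0,4,4,0,1,6](2)
Move 6: P2 pit2 -> P1=[0,6,6,1,6,4](2) P2=[0,4,0,1,2,7](3)
Move 7: P2 pit3 -> P1=[0,6,6,1,6,4](2) P2=[0,4,0,0,3,7](3)
Move 8: P2 pit4 -> P1=[1,6,6,1,6,4](2) P2=[0,4,0,0,0,8](4)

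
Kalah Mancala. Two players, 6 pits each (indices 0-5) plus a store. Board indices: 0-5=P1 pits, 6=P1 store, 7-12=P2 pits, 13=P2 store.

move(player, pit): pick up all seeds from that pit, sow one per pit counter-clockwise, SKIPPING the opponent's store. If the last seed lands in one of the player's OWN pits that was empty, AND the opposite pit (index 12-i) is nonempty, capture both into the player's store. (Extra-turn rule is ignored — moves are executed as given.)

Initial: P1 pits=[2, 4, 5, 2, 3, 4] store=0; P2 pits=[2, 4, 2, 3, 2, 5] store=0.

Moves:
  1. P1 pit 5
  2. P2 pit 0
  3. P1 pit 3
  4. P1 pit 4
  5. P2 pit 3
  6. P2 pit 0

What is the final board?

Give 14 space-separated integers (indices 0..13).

Move 1: P1 pit5 -> P1=[2,4,5,2,3,0](1) P2=[3,5,3,3,2,5](0)
Move 2: P2 pit0 -> P1=[2,4,5,2,3,0](1) P2=[0,6,4,4,2,5](0)
Move 3: P1 pit3 -> P1=[2,4,5,0,4,1](1) P2=[0,6,4,4,2,5](0)
Move 4: P1 pit4 -> P1=[2,4,5,0,0,2](2) P2=[1,7,4,4,2,5](0)
Move 5: P2 pit3 -> P1=[3,4,5,0,0,2](2) P2=[1,7,4,0,3,6](1)
Move 6: P2 pit0 -> P1=[3,4,5,0,0,2](2) P2=[0,8,4,0,3,6](1)

Answer: 3 4 5 0 0 2 2 0 8 4 0 3 6 1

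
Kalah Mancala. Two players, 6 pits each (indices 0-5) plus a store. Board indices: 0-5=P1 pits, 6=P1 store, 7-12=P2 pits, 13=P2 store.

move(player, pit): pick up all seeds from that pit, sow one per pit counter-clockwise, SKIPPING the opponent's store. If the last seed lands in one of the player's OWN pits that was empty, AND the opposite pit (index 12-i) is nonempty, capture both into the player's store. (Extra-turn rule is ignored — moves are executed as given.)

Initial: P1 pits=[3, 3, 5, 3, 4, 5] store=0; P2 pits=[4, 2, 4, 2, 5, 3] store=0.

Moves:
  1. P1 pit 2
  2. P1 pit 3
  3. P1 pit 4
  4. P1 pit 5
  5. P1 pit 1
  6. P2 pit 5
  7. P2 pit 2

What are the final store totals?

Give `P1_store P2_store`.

Move 1: P1 pit2 -> P1=[3,3,0,4,5,6](1) P2=[5,2,4,2,5,3](0)
Move 2: P1 pit3 -> P1=[3,3,0,0,6,7](2) P2=[6,2,4,2,5,3](0)
Move 3: P1 pit4 -> P1=[3,3,0,0,0,8](3) P2=[7,3,5,3,5,3](0)
Move 4: P1 pit5 -> P1=[4,3,0,0,0,0](4) P2=[8,4,6,4,6,4](0)
Move 5: P1 pit1 -> P1=[4,0,1,1,0,0](9) P2=[8,0,6,4,6,4](0)
Move 6: P2 pit5 -> P1=[5,1,2,1,0,0](9) P2=[8,0,6,4,6,0](1)
Move 7: P2 pit2 -> P1=[6,2,2,1,0,0](9) P2=[8,0,0,5,7,1](2)

Answer: 9 2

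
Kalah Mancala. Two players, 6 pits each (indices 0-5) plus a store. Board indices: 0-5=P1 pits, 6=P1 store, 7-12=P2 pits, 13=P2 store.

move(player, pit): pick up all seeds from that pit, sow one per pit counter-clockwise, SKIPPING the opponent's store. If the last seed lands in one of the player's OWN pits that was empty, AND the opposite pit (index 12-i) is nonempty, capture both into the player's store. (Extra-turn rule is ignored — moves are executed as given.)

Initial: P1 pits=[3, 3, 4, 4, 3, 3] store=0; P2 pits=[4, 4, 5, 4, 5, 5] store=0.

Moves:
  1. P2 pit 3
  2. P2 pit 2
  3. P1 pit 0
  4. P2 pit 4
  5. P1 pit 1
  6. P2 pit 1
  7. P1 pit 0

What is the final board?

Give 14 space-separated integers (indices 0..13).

Answer: 0 0 7 7 6 5 3 4 0 1 2 0 9 3

Derivation:
Move 1: P2 pit3 -> P1=[4,3,4,4,3,3](0) P2=[4,4,5,0,6,6](1)
Move 2: P2 pit2 -> P1=[5,3,4,4,3,3](0) P2=[4,4,0,1,7,7](2)
Move 3: P1 pit0 -> P1=[0,4,5,5,4,4](0) P2=[4,4,0,1,7,7](2)
Move 4: P2 pit4 -> P1=[1,5,6,6,5,4](0) P2=[4,4,0,1,0,8](3)
Move 5: P1 pit1 -> P1=[1,0,7,7,6,5](1) P2=[4,4,0,1,0,8](3)
Move 6: P2 pit1 -> P1=[1,0,7,7,6,5](1) P2=[4,0,1,2,1,9](3)
Move 7: P1 pit0 -> P1=[0,0,7,7,6,5](3) P2=[4,0,1,2,0,9](3)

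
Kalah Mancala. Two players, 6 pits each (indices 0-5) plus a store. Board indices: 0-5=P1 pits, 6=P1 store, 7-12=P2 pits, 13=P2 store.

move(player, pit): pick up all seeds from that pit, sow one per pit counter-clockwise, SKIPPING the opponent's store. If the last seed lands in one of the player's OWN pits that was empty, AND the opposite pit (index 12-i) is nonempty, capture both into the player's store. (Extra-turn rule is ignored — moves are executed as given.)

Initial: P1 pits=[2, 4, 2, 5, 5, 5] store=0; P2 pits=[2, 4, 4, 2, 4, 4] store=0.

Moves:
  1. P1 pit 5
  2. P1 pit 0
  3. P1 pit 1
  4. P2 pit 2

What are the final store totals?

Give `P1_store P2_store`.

Answer: 2 1

Derivation:
Move 1: P1 pit5 -> P1=[2,4,2,5,5,0](1) P2=[3,5,5,3,4,4](0)
Move 2: P1 pit0 -> P1=[0,5,3,5,5,0](1) P2=[3,5,5,3,4,4](0)
Move 3: P1 pit1 -> P1=[0,0,4,6,6,1](2) P2=[3,5,5,3,4,4](0)
Move 4: P2 pit2 -> P1=[1,0,4,6,6,1](2) P2=[3,5,0,4,5,5](1)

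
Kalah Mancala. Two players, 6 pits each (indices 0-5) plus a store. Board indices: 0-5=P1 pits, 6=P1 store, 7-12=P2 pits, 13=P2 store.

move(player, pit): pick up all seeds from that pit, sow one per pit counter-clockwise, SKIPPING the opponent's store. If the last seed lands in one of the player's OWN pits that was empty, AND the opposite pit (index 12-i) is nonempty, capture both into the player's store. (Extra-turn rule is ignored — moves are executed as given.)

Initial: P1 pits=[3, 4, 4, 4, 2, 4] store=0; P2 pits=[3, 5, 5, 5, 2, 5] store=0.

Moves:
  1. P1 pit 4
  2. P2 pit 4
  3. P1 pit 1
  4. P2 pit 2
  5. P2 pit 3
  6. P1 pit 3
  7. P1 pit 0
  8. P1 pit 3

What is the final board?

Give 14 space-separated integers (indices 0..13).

Answer: 0 2 7 0 4 8 2 4 6 0 0 2 8 3

Derivation:
Move 1: P1 pit4 -> P1=[3,4,4,4,0,5](1) P2=[3,5,5,5,2,5](0)
Move 2: P2 pit4 -> P1=[3,4,4,4,0,5](1) P2=[3,5,5,5,0,6](1)
Move 3: P1 pit1 -> P1=[3,0,5,5,1,6](1) P2=[3,5,5,5,0,6](1)
Move 4: P2 pit2 -> P1=[4,0,5,5,1,6](1) P2=[3,5,0,6,1,7](2)
Move 5: P2 pit3 -> P1=[5,1,6,5,1,6](1) P2=[3,5,0,0,2,8](3)
Move 6: P1 pit3 -> P1=[5,1,6,0,2,7](2) P2=[4,6,0,0,2,8](3)
Move 7: P1 pit0 -> P1=[0,2,7,1,3,8](2) P2=[4,6,0,0,2,8](3)
Move 8: P1 pit3 -> P1=[0,2,7,0,4,8](2) P2=[4,6,0,0,2,8](3)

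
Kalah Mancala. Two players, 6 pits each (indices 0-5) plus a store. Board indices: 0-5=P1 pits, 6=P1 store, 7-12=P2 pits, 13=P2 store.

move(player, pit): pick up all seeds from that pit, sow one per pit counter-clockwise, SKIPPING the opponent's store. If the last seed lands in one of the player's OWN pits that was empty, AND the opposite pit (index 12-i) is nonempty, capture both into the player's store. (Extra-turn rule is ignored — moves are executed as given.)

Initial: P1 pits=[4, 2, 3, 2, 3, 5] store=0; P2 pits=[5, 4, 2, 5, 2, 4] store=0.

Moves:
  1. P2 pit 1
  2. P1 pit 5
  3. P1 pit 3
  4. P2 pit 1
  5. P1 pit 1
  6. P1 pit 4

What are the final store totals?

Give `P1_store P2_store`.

Answer: 15 0

Derivation:
Move 1: P2 pit1 -> P1=[4,2,3,2,3,5](0) P2=[5,0,3,6,3,5](0)
Move 2: P1 pit5 -> P1=[4,2,3,2,3,0](1) P2=[6,1,4,7,3,5](0)
Move 3: P1 pit3 -> P1=[4,2,3,0,4,0](8) P2=[0,1,4,7,3,5](0)
Move 4: P2 pit1 -> P1=[4,2,3,0,4,0](8) P2=[0,0,5,7,3,5](0)
Move 5: P1 pit1 -> P1=[4,0,4,0,4,0](14) P2=[0,0,0,7,3,5](0)
Move 6: P1 pit4 -> P1=[4,0,4,0,0,1](15) P2=[1,1,0,7,3,5](0)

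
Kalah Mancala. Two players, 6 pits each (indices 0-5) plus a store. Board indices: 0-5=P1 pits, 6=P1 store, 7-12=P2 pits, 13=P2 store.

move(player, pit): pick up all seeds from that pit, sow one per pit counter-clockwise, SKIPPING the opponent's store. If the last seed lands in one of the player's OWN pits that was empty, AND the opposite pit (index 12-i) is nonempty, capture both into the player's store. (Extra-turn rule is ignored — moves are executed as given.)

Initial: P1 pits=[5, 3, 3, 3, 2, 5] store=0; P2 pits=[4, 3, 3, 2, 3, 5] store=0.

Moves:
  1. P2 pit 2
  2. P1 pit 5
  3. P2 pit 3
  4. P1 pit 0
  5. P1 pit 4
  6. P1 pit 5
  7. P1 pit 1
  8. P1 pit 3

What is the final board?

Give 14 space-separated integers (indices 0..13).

Answer: 0 0 5 0 2 1 13 1 5 1 0 5 7 1

Derivation:
Move 1: P2 pit2 -> P1=[5,3,3,3,2,5](0) P2=[4,3,0,3,4,6](0)
Move 2: P1 pit5 -> P1=[5,3,3,3,2,0](1) P2=[5,4,1,4,4,6](0)
Move 3: P2 pit3 -> P1=[6,3,3,3,2,0](1) P2=[5,4,1,0,5,7](1)
Move 4: P1 pit0 -> P1=[0,4,4,4,3,1](2) P2=[5,4,1,0,5,7](1)
Move 5: P1 pit4 -> P1=[0,4,4,4,0,2](3) P2=[6,4,1,0,5,7](1)
Move 6: P1 pit5 -> P1=[0,4,4,4,0,0](4) P2=[7,4,1,0,5,7](1)
Move 7: P1 pit1 -> P1=[0,0,5,5,1,0](12) P2=[0,4,1,0,5,7](1)
Move 8: P1 pit3 -> P1=[0,0,5,0,2,1](13) P2=[1,5,1,0,5,7](1)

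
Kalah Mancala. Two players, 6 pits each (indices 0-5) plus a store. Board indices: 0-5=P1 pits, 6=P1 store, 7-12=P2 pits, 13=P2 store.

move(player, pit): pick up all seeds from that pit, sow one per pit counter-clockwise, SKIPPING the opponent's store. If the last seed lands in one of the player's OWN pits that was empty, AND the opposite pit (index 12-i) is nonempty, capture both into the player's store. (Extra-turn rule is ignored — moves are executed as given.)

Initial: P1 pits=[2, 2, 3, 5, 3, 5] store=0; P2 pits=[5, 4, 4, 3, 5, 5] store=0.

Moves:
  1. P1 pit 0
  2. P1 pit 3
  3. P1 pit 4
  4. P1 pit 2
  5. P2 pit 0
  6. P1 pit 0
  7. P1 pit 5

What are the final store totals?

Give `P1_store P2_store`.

Answer: 12 1

Derivation:
Move 1: P1 pit0 -> P1=[0,3,4,5,3,5](0) P2=[5,4,4,3,5,5](0)
Move 2: P1 pit3 -> P1=[0,3,4,0,4,6](1) P2=[6,5,4,3,5,5](0)
Move 3: P1 pit4 -> P1=[0,3,4,0,0,7](2) P2=[7,6,4,3,5,5](0)
Move 4: P1 pit2 -> P1=[0,3,0,1,1,8](3) P2=[7,6,4,3,5,5](0)
Move 5: P2 pit0 -> P1=[1,3,0,1,1,8](3) P2=[0,7,5,4,6,6](1)
Move 6: P1 pit0 -> P1=[0,4,0,1,1,8](3) P2=[0,7,5,4,6,6](1)
Move 7: P1 pit5 -> P1=[0,4,0,1,1,0](12) P2=[1,8,6,5,7,0](1)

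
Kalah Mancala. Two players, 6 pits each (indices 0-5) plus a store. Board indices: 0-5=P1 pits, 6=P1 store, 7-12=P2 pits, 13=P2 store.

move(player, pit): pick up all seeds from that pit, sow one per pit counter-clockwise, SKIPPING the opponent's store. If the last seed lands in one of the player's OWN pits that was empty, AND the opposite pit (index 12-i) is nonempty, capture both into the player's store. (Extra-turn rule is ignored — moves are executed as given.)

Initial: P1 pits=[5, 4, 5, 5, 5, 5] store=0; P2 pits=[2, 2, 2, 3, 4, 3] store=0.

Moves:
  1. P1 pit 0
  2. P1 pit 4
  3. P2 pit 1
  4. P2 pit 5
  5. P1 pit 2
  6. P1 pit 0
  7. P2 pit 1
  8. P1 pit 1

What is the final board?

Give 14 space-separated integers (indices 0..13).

Move 1: P1 pit0 -> P1=[0,5,6,6,6,6](0) P2=[2,2,2,3,4,3](0)
Move 2: P1 pit4 -> P1=[0,5,6,6,0,7](1) P2=[3,3,3,4,4,3](0)
Move 3: P2 pit1 -> P1=[0,5,6,6,0,7](1) P2=[3,0,4,5,5,3](0)
Move 4: P2 pit5 -> P1=[1,6,6,6,0,7](1) P2=[3,0,4,5,5,0](1)
Move 5: P1 pit2 -> P1=[1,6,0,7,1,8](2) P2=[4,1,4,5,5,0](1)
Move 6: P1 pit0 -> P1=[0,7,0,7,1,8](2) P2=[4,1,4,5,5,0](1)
Move 7: P2 pit1 -> P1=[0,7,0,7,1,8](2) P2=[4,0,5,5,5,0](1)
Move 8: P1 pit1 -> P1=[0,0,1,8,2,9](3) P2=[5,1,5,5,5,0](1)

Answer: 0 0 1 8 2 9 3 5 1 5 5 5 0 1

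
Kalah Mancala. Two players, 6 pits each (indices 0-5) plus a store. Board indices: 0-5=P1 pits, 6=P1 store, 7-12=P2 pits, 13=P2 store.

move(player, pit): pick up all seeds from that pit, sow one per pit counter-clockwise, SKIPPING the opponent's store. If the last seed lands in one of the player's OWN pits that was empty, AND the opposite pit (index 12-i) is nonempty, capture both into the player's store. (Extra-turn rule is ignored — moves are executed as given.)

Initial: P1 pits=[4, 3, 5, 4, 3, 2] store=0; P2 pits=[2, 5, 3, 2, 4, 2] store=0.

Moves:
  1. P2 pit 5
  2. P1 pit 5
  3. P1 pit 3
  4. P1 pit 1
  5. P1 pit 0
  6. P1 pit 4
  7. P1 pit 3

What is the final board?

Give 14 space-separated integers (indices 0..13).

Answer: 0 1 7 0 1 4 3 5 6 4 3 4 0 1

Derivation:
Move 1: P2 pit5 -> P1=[5,3,5,4,3,2](0) P2=[2,5,3,2,4,0](1)
Move 2: P1 pit5 -> P1=[5,3,5,4,3,0](1) P2=[3,5,3,2,4,0](1)
Move 3: P1 pit3 -> P1=[5,3,5,0,4,1](2) P2=[4,5,3,2,4,0](1)
Move 4: P1 pit1 -> P1=[5,0,6,1,5,1](2) P2=[4,5,3,2,4,0](1)
Move 5: P1 pit0 -> P1=[0,1,7,2,6,2](2) P2=[4,5,3,2,4,0](1)
Move 6: P1 pit4 -> P1=[0,1,7,2,0,3](3) P2=[5,6,4,3,4,0](1)
Move 7: P1 pit3 -> P1=[0,1,7,0,1,4](3) P2=[5,6,4,3,4,0](1)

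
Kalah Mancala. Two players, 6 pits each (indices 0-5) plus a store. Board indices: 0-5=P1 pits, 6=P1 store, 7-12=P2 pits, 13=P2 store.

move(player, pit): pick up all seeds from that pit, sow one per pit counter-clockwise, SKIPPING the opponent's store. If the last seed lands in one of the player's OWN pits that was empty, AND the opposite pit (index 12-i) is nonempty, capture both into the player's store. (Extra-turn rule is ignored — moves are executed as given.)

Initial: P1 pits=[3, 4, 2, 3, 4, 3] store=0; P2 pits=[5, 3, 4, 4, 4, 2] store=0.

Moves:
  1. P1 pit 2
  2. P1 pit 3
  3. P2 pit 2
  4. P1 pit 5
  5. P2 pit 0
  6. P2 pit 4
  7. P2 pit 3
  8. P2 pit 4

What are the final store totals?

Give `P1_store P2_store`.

Move 1: P1 pit2 -> P1=[3,4,0,4,5,3](0) P2=[5,3,4,4,4,2](0)
Move 2: P1 pit3 -> P1=[3,4,0,0,6,4](1) P2=[6,3,4,4,4,2](0)
Move 3: P2 pit2 -> P1=[3,4,0,0,6,4](1) P2=[6,3,0,5,5,3](1)
Move 4: P1 pit5 -> P1=[3,4,0,0,6,0](2) P2=[7,4,1,5,5,3](1)
Move 5: P2 pit0 -> P1=[4,4,0,0,6,0](2) P2=[0,5,2,6,6,4](2)
Move 6: P2 pit4 -> P1=[5,5,1,1,6,0](2) P2=[0,5,2,6,0,5](3)
Move 7: P2 pit3 -> P1=[6,6,2,1,6,0](2) P2=[0,5,2,0,1,6](4)
Move 8: P2 pit4 -> P1=[6,6,2,1,6,0](2) P2=[0,5,2,0,0,7](4)

Answer: 2 4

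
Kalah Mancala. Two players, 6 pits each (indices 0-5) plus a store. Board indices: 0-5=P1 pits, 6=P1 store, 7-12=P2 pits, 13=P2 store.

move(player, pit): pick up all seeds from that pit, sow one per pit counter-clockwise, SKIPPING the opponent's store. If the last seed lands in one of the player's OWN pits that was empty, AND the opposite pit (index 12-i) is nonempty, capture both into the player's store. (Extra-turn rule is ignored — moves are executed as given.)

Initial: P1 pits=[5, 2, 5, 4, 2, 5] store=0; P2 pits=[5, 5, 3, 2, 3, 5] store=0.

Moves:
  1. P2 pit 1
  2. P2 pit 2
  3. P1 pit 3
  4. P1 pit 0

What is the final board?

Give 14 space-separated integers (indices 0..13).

Move 1: P2 pit1 -> P1=[5,2,5,4,2,5](0) P2=[5,0,4,3,4,6](1)
Move 2: P2 pit2 -> P1=[5,2,5,4,2,5](0) P2=[5,0,0,4,5,7](2)
Move 3: P1 pit3 -> P1=[5,2,5,0,3,6](1) P2=[6,0,0,4,5,7](2)
Move 4: P1 pit0 -> P1=[0,3,6,1,4,7](1) P2=[6,0,0,4,5,7](2)

Answer: 0 3 6 1 4 7 1 6 0 0 4 5 7 2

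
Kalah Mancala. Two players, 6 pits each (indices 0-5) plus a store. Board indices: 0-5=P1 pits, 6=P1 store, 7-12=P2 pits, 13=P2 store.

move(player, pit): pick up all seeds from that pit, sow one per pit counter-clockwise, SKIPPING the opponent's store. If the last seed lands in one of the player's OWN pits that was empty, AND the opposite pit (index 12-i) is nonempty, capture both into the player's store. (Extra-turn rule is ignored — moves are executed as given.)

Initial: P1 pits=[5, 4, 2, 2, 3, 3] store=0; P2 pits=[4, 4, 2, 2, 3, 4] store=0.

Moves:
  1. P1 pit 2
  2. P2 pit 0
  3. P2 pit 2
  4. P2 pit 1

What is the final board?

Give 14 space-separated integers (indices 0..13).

Move 1: P1 pit2 -> P1=[5,4,0,3,4,3](0) P2=[4,4,2,2,3,4](0)
Move 2: P2 pit0 -> P1=[5,4,0,3,4,3](0) P2=[0,5,3,3,4,4](0)
Move 3: P2 pit2 -> P1=[5,4,0,3,4,3](0) P2=[0,5,0,4,5,5](0)
Move 4: P2 pit1 -> P1=[5,4,0,3,4,3](0) P2=[0,0,1,5,6,6](1)

Answer: 5 4 0 3 4 3 0 0 0 1 5 6 6 1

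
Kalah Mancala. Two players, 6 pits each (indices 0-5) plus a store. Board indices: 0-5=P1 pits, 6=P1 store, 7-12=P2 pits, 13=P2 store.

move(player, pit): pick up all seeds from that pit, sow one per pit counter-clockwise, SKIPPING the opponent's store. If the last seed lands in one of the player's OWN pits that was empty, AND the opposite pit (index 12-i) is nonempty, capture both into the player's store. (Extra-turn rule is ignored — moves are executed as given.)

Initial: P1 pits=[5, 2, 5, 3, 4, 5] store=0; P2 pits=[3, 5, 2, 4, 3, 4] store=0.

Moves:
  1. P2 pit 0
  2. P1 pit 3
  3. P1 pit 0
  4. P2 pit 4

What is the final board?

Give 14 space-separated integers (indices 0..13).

Answer: 1 3 6 1 6 7 1 0 6 3 5 0 5 1

Derivation:
Move 1: P2 pit0 -> P1=[5,2,5,3,4,5](0) P2=[0,6,3,5,3,4](0)
Move 2: P1 pit3 -> P1=[5,2,5,0,5,6](1) P2=[0,6,3,5,3,4](0)
Move 3: P1 pit0 -> P1=[0,3,6,1,6,7](1) P2=[0,6,3,5,3,4](0)
Move 4: P2 pit4 -> P1=[1,3,6,1,6,7](1) P2=[0,6,3,5,0,5](1)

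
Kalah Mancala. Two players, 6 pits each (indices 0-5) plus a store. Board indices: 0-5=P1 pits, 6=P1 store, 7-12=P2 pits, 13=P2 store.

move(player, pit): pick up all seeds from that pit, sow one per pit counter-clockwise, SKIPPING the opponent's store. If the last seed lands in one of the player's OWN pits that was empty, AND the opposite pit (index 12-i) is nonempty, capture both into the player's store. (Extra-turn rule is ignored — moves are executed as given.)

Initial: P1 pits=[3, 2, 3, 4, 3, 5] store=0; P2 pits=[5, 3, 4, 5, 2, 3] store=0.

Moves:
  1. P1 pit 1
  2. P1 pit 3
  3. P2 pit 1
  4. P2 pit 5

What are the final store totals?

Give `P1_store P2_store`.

Answer: 1 1

Derivation:
Move 1: P1 pit1 -> P1=[3,0,4,5,3,5](0) P2=[5,3,4,5,2,3](0)
Move 2: P1 pit3 -> P1=[3,0,4,0,4,6](1) P2=[6,4,4,5,2,3](0)
Move 3: P2 pit1 -> P1=[3,0,4,0,4,6](1) P2=[6,0,5,6,3,4](0)
Move 4: P2 pit5 -> P1=[4,1,5,0,4,6](1) P2=[6,0,5,6,3,0](1)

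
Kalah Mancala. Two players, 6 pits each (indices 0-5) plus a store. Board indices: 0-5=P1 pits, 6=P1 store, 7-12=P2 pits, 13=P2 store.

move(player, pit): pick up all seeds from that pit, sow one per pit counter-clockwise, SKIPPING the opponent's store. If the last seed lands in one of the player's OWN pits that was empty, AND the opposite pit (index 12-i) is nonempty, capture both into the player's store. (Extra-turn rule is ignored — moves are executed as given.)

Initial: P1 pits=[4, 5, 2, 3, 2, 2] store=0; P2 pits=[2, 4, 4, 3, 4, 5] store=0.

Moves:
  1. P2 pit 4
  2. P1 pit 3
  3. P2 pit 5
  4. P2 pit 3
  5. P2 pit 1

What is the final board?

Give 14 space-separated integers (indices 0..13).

Move 1: P2 pit4 -> P1=[5,6,2,3,2,2](0) P2=[2,4,4,3,0,6](1)
Move 2: P1 pit3 -> P1=[5,6,2,0,3,3](1) P2=[2,4,4,3,0,6](1)
Move 3: P2 pit5 -> P1=[6,7,3,1,4,3](1) P2=[2,4,4,3,0,0](2)
Move 4: P2 pit3 -> P1=[6,7,3,1,4,3](1) P2=[2,4,4,0,1,1](3)
Move 5: P2 pit1 -> P1=[6,7,3,1,4,3](1) P2=[2,0,5,1,2,2](3)

Answer: 6 7 3 1 4 3 1 2 0 5 1 2 2 3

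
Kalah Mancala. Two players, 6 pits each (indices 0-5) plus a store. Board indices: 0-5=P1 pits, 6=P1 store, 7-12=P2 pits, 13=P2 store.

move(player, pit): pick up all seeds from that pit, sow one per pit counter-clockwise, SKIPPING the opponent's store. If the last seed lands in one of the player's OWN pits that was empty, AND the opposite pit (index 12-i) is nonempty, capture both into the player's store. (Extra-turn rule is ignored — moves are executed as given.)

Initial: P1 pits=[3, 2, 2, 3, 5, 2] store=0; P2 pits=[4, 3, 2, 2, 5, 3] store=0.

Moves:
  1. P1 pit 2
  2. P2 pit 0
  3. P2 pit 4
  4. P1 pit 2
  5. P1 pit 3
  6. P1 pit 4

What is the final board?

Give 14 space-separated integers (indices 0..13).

Move 1: P1 pit2 -> P1=[3,2,0,4,6,2](0) P2=[4,3,2,2,5,3](0)
Move 2: P2 pit0 -> P1=[3,2,0,4,6,2](0) P2=[0,4,3,3,6,3](0)
Move 3: P2 pit4 -> P1=[4,3,1,5,6,2](0) P2=[0,4,3,3,0,4](1)
Move 4: P1 pit2 -> P1=[4,3,0,6,6,2](0) P2=[0,4,3,3,0,4](1)
Move 5: P1 pit3 -> P1=[4,3,0,0,7,3](1) P2=[1,5,4,3,0,4](1)
Move 6: P1 pit4 -> P1=[4,3,0,0,0,4](2) P2=[2,6,5,4,1,4](1)

Answer: 4 3 0 0 0 4 2 2 6 5 4 1 4 1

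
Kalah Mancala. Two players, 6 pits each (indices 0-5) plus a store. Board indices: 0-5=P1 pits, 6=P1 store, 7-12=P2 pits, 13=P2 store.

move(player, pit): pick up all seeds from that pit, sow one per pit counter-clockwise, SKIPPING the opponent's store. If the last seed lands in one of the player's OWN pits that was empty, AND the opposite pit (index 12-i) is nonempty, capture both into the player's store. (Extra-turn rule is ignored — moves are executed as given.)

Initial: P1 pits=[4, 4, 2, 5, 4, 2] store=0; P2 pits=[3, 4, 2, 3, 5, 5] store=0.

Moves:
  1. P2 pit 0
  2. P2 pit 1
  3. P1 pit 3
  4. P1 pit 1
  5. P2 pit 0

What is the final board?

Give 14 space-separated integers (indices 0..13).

Answer: 4 0 3 1 6 4 1 0 2 4 5 6 6 1

Derivation:
Move 1: P2 pit0 -> P1=[4,4,2,5,4,2](0) P2=[0,5,3,4,5,5](0)
Move 2: P2 pit1 -> P1=[4,4,2,5,4,2](0) P2=[0,0,4,5,6,6](1)
Move 3: P1 pit3 -> P1=[4,4,2,0,5,3](1) P2=[1,1,4,5,6,6](1)
Move 4: P1 pit1 -> P1=[4,0,3,1,6,4](1) P2=[1,1,4,5,6,6](1)
Move 5: P2 pit0 -> P1=[4,0,3,1,6,4](1) P2=[0,2,4,5,6,6](1)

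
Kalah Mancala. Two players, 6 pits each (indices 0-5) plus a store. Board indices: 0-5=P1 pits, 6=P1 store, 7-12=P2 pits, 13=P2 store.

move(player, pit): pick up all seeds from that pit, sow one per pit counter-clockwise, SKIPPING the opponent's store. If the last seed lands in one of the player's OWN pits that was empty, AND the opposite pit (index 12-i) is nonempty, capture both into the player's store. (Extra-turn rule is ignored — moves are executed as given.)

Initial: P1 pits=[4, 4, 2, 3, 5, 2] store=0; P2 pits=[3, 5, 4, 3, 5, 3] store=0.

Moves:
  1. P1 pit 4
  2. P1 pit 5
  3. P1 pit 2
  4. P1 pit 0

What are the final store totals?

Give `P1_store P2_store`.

Move 1: P1 pit4 -> P1=[4,4,2,3,0,3](1) P2=[4,6,5,3,5,3](0)
Move 2: P1 pit5 -> P1=[4,4,2,3,0,0](2) P2=[5,7,5,3,5,3](0)
Move 3: P1 pit2 -> P1=[4,4,0,4,0,0](10) P2=[5,0,5,3,5,3](0)
Move 4: P1 pit0 -> P1=[0,5,1,5,1,0](10) P2=[5,0,5,3,5,3](0)

Answer: 10 0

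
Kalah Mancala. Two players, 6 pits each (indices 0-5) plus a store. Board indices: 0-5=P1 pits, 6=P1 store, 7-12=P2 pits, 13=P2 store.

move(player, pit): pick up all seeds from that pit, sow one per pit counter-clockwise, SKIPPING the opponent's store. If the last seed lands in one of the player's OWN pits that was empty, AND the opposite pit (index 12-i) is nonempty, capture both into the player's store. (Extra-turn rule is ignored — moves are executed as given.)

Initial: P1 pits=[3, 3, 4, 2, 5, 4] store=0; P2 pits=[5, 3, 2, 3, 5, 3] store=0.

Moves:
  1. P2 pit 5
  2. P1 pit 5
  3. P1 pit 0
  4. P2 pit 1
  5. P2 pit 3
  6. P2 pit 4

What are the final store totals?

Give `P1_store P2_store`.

Answer: 1 3

Derivation:
Move 1: P2 pit5 -> P1=[4,4,4,2,5,4](0) P2=[5,3,2,3,5,0](1)
Move 2: P1 pit5 -> P1=[4,4,4,2,5,0](1) P2=[6,4,3,3,5,0](1)
Move 3: P1 pit0 -> P1=[0,5,5,3,6,0](1) P2=[6,4,3,3,5,0](1)
Move 4: P2 pit1 -> P1=[0,5,5,3,6,0](1) P2=[6,0,4,4,6,1](1)
Move 5: P2 pit3 -> P1=[1,5,5,3,6,0](1) P2=[6,0,4,0,7,2](2)
Move 6: P2 pit4 -> P1=[2,6,6,4,7,0](1) P2=[6,0,4,0,0,3](3)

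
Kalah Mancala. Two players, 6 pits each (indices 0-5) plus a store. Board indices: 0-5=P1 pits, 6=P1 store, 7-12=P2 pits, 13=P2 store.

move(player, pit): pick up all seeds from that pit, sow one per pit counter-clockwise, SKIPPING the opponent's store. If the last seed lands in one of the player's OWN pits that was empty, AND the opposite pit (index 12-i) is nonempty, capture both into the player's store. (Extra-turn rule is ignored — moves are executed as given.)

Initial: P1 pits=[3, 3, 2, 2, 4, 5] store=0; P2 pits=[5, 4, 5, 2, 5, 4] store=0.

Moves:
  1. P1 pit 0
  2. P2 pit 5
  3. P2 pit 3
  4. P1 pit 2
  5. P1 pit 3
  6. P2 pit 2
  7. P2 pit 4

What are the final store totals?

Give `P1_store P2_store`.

Move 1: P1 pit0 -> P1=[0,4,3,3,4,5](0) P2=[5,4,5,2,5,4](0)
Move 2: P2 pit5 -> P1=[1,5,4,3,4,5](0) P2=[5,4,5,2,5,0](1)
Move 3: P2 pit3 -> P1=[0,5,4,3,4,5](0) P2=[5,4,5,0,6,0](3)
Move 4: P1 pit2 -> P1=[0,5,0,4,5,6](1) P2=[5,4,5,0,6,0](3)
Move 5: P1 pit3 -> P1=[0,5,0,0,6,7](2) P2=[6,4,5,0,6,0](3)
Move 6: P2 pit2 -> P1=[1,5,0,0,6,7](2) P2=[6,4,0,1,7,1](4)
Move 7: P2 pit4 -> P1=[2,6,1,1,7,7](2) P2=[6,4,0,1,0,2](5)

Answer: 2 5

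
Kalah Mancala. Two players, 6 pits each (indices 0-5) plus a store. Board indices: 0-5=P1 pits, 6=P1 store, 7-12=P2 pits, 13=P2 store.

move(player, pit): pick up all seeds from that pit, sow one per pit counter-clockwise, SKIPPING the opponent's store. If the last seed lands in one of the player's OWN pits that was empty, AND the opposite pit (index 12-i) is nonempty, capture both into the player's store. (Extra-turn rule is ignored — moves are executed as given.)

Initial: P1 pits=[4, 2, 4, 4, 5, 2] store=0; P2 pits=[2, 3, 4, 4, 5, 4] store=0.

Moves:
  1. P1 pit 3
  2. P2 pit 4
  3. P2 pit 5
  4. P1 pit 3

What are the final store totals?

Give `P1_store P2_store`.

Move 1: P1 pit3 -> P1=[4,2,4,0,6,3](1) P2=[3,3,4,4,5,4](0)
Move 2: P2 pit4 -> P1=[5,3,5,0,6,3](1) P2=[3,3,4,4,0,5](1)
Move 3: P2 pit5 -> P1=[6,4,6,1,6,3](1) P2=[3,3,4,4,0,0](2)
Move 4: P1 pit3 -> P1=[6,4,6,0,7,3](1) P2=[3,3,4,4,0,0](2)

Answer: 1 2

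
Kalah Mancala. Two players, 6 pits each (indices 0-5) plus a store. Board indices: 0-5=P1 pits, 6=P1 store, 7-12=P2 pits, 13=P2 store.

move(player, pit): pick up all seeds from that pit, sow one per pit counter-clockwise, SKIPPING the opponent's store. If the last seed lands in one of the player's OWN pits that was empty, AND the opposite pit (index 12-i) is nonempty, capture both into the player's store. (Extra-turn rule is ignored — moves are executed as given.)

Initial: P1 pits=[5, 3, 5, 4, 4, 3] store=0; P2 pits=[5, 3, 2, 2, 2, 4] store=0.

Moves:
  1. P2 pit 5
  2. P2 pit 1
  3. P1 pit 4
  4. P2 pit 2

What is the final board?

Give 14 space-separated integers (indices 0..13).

Move 1: P2 pit5 -> P1=[6,4,6,4,4,3](0) P2=[5,3,2,2,2,0](1)
Move 2: P2 pit1 -> P1=[6,4,6,4,4,3](0) P2=[5,0,3,3,3,0](1)
Move 3: P1 pit4 -> P1=[6,4,6,4,0,4](1) P2=[6,1,3,3,3,0](1)
Move 4: P2 pit2 -> P1=[0,4,6,4,0,4](1) P2=[6,1,0,4,4,0](8)

Answer: 0 4 6 4 0 4 1 6 1 0 4 4 0 8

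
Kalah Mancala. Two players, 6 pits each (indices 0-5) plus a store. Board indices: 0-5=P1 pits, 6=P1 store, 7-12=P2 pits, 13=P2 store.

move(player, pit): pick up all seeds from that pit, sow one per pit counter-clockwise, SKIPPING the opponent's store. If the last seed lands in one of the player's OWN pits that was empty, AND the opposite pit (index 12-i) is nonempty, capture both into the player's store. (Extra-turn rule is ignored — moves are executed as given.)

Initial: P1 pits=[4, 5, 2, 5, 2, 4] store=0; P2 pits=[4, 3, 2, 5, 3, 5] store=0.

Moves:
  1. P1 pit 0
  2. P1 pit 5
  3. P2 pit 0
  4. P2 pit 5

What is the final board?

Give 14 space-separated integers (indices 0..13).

Move 1: P1 pit0 -> P1=[0,6,3,6,3,4](0) P2=[4,3,2,5,3,5](0)
Move 2: P1 pit5 -> P1=[0,6,3,6,3,0](1) P2=[5,4,3,5,3,5](0)
Move 3: P2 pit0 -> P1=[0,6,3,6,3,0](1) P2=[0,5,4,6,4,6](0)
Move 4: P2 pit5 -> P1=[1,7,4,7,4,0](1) P2=[0,5,4,6,4,0](1)

Answer: 1 7 4 7 4 0 1 0 5 4 6 4 0 1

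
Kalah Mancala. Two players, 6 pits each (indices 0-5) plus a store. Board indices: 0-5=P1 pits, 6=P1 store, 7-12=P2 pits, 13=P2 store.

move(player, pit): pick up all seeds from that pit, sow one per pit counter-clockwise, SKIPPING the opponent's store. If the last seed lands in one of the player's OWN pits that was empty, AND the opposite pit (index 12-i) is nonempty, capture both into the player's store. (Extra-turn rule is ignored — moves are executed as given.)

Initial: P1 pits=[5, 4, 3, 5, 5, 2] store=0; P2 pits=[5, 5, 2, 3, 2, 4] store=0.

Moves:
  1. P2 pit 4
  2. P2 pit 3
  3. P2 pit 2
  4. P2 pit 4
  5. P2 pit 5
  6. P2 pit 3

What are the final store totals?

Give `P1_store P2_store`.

Move 1: P2 pit4 -> P1=[5,4,3,5,5,2](0) P2=[5,5,2,3,0,5](1)
Move 2: P2 pit3 -> P1=[5,4,3,5,5,2](0) P2=[5,5,2,0,1,6](2)
Move 3: P2 pit2 -> P1=[5,4,3,5,5,2](0) P2=[5,5,0,1,2,6](2)
Move 4: P2 pit4 -> P1=[5,4,3,5,5,2](0) P2=[5,5,0,1,0,7](3)
Move 5: P2 pit5 -> P1=[6,5,4,6,6,3](0) P2=[5,5,0,1,0,0](4)
Move 6: P2 pit3 -> P1=[6,0,4,6,6,3](0) P2=[5,5,0,0,0,0](10)

Answer: 0 10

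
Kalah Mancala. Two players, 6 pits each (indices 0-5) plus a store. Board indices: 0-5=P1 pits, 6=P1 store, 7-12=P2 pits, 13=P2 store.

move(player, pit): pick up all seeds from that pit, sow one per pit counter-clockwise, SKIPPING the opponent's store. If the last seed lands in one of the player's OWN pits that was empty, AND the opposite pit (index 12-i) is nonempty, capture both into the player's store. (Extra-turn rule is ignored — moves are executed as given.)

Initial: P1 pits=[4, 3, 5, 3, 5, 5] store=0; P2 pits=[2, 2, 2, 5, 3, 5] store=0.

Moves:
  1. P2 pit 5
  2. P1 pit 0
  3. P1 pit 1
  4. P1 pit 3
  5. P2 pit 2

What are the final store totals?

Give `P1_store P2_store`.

Answer: 2 1

Derivation:
Move 1: P2 pit5 -> P1=[5,4,6,4,5,5](0) P2=[2,2,2,5,3,0](1)
Move 2: P1 pit0 -> P1=[0,5,7,5,6,6](0) P2=[2,2,2,5,3,0](1)
Move 3: P1 pit1 -> P1=[0,0,8,6,7,7](1) P2=[2,2,2,5,3,0](1)
Move 4: P1 pit3 -> P1=[0,0,8,0,8,8](2) P2=[3,3,3,5,3,0](1)
Move 5: P2 pit2 -> P1=[0,0,8,0,8,8](2) P2=[3,3,0,6,4,1](1)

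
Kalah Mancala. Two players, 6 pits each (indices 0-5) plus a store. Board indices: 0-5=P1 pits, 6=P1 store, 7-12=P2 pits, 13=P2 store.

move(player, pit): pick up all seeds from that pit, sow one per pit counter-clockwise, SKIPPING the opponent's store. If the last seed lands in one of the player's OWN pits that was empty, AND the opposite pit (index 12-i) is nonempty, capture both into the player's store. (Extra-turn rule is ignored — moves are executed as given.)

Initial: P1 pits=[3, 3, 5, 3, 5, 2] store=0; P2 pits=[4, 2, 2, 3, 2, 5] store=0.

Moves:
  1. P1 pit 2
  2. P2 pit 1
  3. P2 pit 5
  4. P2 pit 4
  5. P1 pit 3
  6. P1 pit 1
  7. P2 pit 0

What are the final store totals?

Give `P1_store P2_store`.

Answer: 2 3

Derivation:
Move 1: P1 pit2 -> P1=[3,3,0,4,6,3](1) P2=[5,2,2,3,2,5](0)
Move 2: P2 pit1 -> P1=[3,3,0,4,6,3](1) P2=[5,0,3,4,2,5](0)
Move 3: P2 pit5 -> P1=[4,4,1,5,6,3](1) P2=[5,0,3,4,2,0](1)
Move 4: P2 pit4 -> P1=[4,4,1,5,6,3](1) P2=[5,0,3,4,0,1](2)
Move 5: P1 pit3 -> P1=[4,4,1,0,7,4](2) P2=[6,1,3,4,0,1](2)
Move 6: P1 pit1 -> P1=[4,0,2,1,8,5](2) P2=[6,1,3,4,0,1](2)
Move 7: P2 pit0 -> P1=[4,0,2,1,8,5](2) P2=[0,2,4,5,1,2](3)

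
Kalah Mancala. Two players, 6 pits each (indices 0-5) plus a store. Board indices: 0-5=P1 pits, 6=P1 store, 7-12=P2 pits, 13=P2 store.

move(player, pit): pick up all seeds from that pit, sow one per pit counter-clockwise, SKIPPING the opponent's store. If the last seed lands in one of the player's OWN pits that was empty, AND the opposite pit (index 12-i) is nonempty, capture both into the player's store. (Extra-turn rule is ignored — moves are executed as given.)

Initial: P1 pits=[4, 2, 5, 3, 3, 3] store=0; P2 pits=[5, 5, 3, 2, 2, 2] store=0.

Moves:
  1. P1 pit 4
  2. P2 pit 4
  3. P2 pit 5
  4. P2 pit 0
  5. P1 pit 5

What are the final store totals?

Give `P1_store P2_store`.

Move 1: P1 pit4 -> P1=[4,2,5,3,0,4](1) P2=[6,5,3,2,2,2](0)
Move 2: P2 pit4 -> P1=[4,2,5,3,0,4](1) P2=[6,5,3,2,0,3](1)
Move 3: P2 pit5 -> P1=[5,3,5,3,0,4](1) P2=[6,5,3,2,0,0](2)
Move 4: P2 pit0 -> P1=[5,3,5,3,0,4](1) P2=[0,6,4,3,1,1](3)
Move 5: P1 pit5 -> P1=[5,3,5,3,0,0](2) P2=[1,7,5,3,1,1](3)

Answer: 2 3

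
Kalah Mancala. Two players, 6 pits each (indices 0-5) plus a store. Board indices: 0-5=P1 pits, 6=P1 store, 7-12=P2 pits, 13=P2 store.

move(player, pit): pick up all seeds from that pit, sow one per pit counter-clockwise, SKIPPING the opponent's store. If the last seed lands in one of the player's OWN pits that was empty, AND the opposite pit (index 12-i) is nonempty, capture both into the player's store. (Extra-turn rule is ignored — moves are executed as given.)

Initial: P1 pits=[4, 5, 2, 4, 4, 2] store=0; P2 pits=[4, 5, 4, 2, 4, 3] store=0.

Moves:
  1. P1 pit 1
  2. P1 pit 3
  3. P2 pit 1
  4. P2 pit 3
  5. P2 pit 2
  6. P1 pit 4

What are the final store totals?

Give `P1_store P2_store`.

Answer: 3 3

Derivation:
Move 1: P1 pit1 -> P1=[4,0,3,5,5,3](1) P2=[4,5,4,2,4,3](0)
Move 2: P1 pit3 -> P1=[4,0,3,0,6,4](2) P2=[5,6,4,2,4,3](0)
Move 3: P2 pit1 -> P1=[5,0,3,0,6,4](2) P2=[5,0,5,3,5,4](1)
Move 4: P2 pit3 -> P1=[5,0,3,0,6,4](2) P2=[5,0,5,0,6,5](2)
Move 5: P2 pit2 -> P1=[6,0,3,0,6,4](2) P2=[5,0,0,1,7,6](3)
Move 6: P1 pit4 -> P1=[6,0,3,0,0,5](3) P2=[6,1,1,2,7,6](3)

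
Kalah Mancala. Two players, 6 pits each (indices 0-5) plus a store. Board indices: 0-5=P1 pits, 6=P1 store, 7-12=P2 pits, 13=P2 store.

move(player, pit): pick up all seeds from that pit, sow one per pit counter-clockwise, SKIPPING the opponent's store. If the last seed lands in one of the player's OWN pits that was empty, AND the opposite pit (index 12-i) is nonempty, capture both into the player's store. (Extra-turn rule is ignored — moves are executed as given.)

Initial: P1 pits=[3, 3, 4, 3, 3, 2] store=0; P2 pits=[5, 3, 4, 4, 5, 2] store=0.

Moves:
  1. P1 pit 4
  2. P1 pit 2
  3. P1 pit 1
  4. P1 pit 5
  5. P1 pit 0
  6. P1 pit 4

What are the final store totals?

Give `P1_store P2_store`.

Move 1: P1 pit4 -> P1=[3,3,4,3,0,3](1) P2=[6,3,4,4,5,2](0)
Move 2: P1 pit2 -> P1=[3,3,0,4,1,4](2) P2=[6,3,4,4,5,2](0)
Move 3: P1 pit1 -> P1=[3,0,1,5,2,4](2) P2=[6,3,4,4,5,2](0)
Move 4: P1 pit5 -> P1=[3,0,1,5,2,0](3) P2=[7,4,5,4,5,2](0)
Move 5: P1 pit0 -> P1=[0,1,2,6,2,0](3) P2=[7,4,5,4,5,2](0)
Move 6: P1 pit4 -> P1=[0,1,2,6,0,1](4) P2=[7,4,5,4,5,2](0)

Answer: 4 0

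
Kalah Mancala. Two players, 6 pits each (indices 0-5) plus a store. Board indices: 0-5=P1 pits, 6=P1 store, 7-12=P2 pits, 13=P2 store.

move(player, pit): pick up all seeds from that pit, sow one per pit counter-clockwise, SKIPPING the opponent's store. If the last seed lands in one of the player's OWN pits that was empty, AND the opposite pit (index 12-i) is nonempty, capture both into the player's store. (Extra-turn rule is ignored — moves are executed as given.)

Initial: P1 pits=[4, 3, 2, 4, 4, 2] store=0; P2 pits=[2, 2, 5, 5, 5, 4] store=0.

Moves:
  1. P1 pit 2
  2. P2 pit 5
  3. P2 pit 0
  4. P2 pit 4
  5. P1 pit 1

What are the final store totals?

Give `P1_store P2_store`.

Move 1: P1 pit2 -> P1=[4,3,0,5,5,2](0) P2=[2,2,5,5,5,4](0)
Move 2: P2 pit5 -> P1=[5,4,1,5,5,2](0) P2=[2,2,5,5,5,0](1)
Move 3: P2 pit0 -> P1=[5,4,1,5,5,2](0) P2=[0,3,6,5,5,0](1)
Move 4: P2 pit4 -> P1=[6,5,2,5,5,2](0) P2=[0,3,6,5,0,1](2)
Move 5: P1 pit1 -> P1=[6,0,3,6,6,3](1) P2=[0,3,6,5,0,1](2)

Answer: 1 2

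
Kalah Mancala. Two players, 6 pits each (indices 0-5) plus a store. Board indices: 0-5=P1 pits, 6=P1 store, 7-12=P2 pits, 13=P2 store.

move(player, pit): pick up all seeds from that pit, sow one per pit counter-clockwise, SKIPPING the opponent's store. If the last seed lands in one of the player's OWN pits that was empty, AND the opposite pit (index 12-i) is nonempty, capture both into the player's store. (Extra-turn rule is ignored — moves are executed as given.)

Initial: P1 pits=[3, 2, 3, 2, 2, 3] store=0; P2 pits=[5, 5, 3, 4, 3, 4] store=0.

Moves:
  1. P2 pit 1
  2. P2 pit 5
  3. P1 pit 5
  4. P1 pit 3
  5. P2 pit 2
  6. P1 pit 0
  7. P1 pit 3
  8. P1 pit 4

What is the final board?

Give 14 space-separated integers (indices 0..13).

Move 1: P2 pit1 -> P1=[3,2,3,2,2,3](0) P2=[5,0,4,5,4,5](1)
Move 2: P2 pit5 -> P1=[4,3,4,3,2,3](0) P2=[5,0,4,5,4,0](2)
Move 3: P1 pit5 -> P1=[4,3,4,3,2,0](1) P2=[6,1,4,5,4,0](2)
Move 4: P1 pit3 -> P1=[4,3,4,0,3,1](2) P2=[6,1,4,5,4,0](2)
Move 5: P2 pit2 -> P1=[4,3,4,0,3,1](2) P2=[6,1,0,6,5,1](3)
Move 6: P1 pit0 -> P1=[0,4,5,1,4,1](2) P2=[6,1,0,6,5,1](3)
Move 7: P1 pit3 -> P1=[0,4,5,0,5,1](2) P2=[6,1,0,6,5,1](3)
Move 8: P1 pit4 -> P1=[0,4,5,0,0,2](3) P2=[7,2,1,6,5,1](3)

Answer: 0 4 5 0 0 2 3 7 2 1 6 5 1 3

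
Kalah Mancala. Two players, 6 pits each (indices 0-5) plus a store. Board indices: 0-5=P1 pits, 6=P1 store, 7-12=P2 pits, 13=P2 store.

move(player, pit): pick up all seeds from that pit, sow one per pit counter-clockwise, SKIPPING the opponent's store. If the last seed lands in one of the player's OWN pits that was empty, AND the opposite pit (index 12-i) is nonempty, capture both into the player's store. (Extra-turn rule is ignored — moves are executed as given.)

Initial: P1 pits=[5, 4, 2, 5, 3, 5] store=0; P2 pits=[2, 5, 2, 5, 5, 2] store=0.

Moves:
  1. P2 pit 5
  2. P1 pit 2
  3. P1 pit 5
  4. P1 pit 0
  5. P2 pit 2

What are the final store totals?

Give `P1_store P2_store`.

Answer: 2 1

Derivation:
Move 1: P2 pit5 -> P1=[6,4,2,5,3,5](0) P2=[2,5,2,5,5,0](1)
Move 2: P1 pit2 -> P1=[6,4,0,6,4,5](0) P2=[2,5,2,5,5,0](1)
Move 3: P1 pit5 -> P1=[6,4,0,6,4,0](1) P2=[3,6,3,6,5,0](1)
Move 4: P1 pit0 -> P1=[0,5,1,7,5,1](2) P2=[3,6,3,6,5,0](1)
Move 5: P2 pit2 -> P1=[0,5,1,7,5,1](2) P2=[3,6,0,7,6,1](1)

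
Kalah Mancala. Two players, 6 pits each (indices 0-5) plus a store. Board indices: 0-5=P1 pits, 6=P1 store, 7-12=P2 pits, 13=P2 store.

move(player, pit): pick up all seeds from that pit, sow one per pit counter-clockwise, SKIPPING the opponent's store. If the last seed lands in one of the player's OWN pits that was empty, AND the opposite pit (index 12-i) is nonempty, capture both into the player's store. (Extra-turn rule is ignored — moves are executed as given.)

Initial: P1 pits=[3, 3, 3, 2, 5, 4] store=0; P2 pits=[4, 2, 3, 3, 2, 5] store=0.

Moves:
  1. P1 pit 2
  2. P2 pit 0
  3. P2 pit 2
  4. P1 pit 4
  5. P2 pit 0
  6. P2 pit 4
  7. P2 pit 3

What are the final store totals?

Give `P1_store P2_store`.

Move 1: P1 pit2 -> P1=[3,3,0,3,6,5](0) P2=[4,2,3,3,2,5](0)
Move 2: P2 pit0 -> P1=[3,3,0,3,6,5](0) P2=[0,3,4,4,3,5](0)
Move 3: P2 pit2 -> P1=[3,3,0,3,6,5](0) P2=[0,3,0,5,4,6](1)
Move 4: P1 pit4 -> P1=[3,3,0,3,0,6](1) P2=[1,4,1,6,4,6](1)
Move 5: P2 pit0 -> P1=[3,3,0,3,0,6](1) P2=[0,5,1,6,4,6](1)
Move 6: P2 pit4 -> P1=[4,4,0,3,0,6](1) P2=[0,5,1,6,0,7](2)
Move 7: P2 pit3 -> P1=[5,5,1,3,0,6](1) P2=[0,5,1,0,1,8](3)

Answer: 1 3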